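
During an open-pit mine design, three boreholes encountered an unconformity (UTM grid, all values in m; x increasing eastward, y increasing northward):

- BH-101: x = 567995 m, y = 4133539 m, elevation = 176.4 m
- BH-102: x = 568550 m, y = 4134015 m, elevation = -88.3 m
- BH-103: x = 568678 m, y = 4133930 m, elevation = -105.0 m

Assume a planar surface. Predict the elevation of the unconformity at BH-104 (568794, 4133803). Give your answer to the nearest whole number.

-109 m

Two edge vectors: BH-101→BH-102 = (555, 476, -264.7), BH-101→BH-103 = (683, 391, -281.4).
Normal n = (BH-101→BH-102) × (BH-101→BH-103) = (-30448.7, -24613.1, -108103).
So ∂z/∂x = −n_x/n_z = −0.28166378 and ∂z/∂y = −n_y/n_z = −0.22768193.
Intercept c from BH-101: 176.4 + 159983.62 + 941132.15 = 1101292.17.
At (568794, 4133803): z = −160208.7 − 941192.3 + 1101292.17 = -108.8 m.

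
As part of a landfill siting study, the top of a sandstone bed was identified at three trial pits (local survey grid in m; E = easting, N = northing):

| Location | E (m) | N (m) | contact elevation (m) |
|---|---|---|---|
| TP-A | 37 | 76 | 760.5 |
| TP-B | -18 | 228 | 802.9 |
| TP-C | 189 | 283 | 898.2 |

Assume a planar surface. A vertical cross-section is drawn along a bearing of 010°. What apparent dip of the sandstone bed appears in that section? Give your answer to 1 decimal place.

Let the plane be z = a·E + b·N + c.
TP-B−TP-A: −55a + 152b = 42.4;  TP-C−TP-A: 152a + 207b = 137.7.
Solving gives a = 0.35239, b = 0.40646.
Unit vector along 010° is (sin 10°, cos 10°) = (0.1736, 0.9848).
Slope in that direction = a·(0.1736) + b·(0.9848) = 0.46147.
Apparent dip = arctan|0.46147| = 24.8° (true dip is 28.3°, so apparent ≤ true as expected).

24.8°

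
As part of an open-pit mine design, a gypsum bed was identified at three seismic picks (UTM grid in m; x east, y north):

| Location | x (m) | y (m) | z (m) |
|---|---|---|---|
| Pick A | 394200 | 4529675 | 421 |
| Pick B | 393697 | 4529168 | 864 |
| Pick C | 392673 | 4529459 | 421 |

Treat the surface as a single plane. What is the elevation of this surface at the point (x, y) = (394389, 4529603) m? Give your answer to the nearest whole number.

Let the plane be z = a·x + b·y + c.
Pick B−Pick A: −503a − 507b = 443;  Pick C−Pick A: −1527a − 216b = 0.
Solving gives a = 0.14377476, b = −1.01640770.
Then c = 421 − a·394200 − b·4529675 = 4547741.56.
At (394389, 4529603): z = 56703.2 − 4603923.4 + 4547741.56 = 521.4 m.

521 m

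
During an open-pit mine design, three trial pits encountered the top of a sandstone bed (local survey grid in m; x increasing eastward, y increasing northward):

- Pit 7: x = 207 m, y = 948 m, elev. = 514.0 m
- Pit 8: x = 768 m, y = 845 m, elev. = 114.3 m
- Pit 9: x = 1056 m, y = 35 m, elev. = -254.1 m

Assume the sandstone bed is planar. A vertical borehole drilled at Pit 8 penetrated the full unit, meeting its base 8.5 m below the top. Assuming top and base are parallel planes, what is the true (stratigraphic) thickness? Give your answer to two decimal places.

6.94 m

Let the plane be z = a·x + b·y + c.
Pit 8−Pit 7: 561a − 103b = −399.7;  Pit 9−Pit 7: 849a − 913b = −768.1.
Solving gives a = −0.67290, b = 0.21556.
|∇z| = √(a²+b²) = 0.70658, so dip δ = arctan(0.70658) = 35.24°.
True thickness = vertical thickness × cos δ = 8.5 × cos 35.24° = 6.94 m.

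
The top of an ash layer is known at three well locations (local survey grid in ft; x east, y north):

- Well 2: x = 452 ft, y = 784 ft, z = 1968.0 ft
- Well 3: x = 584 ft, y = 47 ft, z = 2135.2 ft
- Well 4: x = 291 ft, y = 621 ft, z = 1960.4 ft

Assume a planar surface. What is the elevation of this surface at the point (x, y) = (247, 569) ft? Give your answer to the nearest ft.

1960 ft

Let the plane be z = a·x + b·y + c.
Well 3−Well 2: 132a − 737b = 167.2;  Well 4−Well 2: −161a − 163b = −7.6.
Solving gives a = 0.23439, b = −0.18489.
Then c = 1968 − a·452 − b·784 = 2007.01.
At (247, 569): z = 57.9 − 105.2 + 2007.01 = 1959.7 ft.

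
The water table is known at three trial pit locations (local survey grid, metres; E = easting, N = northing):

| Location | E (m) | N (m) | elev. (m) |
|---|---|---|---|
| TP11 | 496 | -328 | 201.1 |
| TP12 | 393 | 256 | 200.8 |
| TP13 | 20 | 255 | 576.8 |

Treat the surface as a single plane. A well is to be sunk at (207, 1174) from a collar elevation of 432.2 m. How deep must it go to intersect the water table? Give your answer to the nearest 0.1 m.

207.6 m

Two edge vectors: TP11→TP12 = (-103, 584, -0.3), TP11→TP13 = (-476, 583, 375.7).
Normal n = (TP11→TP12) × (TP11→TP13) = (219583.7, 38839.9, 217935).
So ∂z/∂E = −n_x/n_z = −1.007565 and ∂z/∂N = −n_y/n_z = −0.178218.
Intercept c from TP11: 201.1 + 499.75 − 58.46 = 642.40.
At (207, 1174): z_contact = −208.57 − 209.23 + 642.40 = 224.60 m.
Depth below ground = 432.2 − 224.60 = 207.6 m.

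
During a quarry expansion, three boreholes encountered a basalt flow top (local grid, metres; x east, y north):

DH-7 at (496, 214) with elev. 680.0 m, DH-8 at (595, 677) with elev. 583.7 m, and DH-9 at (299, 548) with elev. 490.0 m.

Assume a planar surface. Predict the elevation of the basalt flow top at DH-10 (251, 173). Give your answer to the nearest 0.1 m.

Two edge vectors: DH-7→DH-8 = (99, 463, -96.3), DH-7→DH-9 = (-197, 334, -190).
Normal n = (DH-7→DH-8) × (DH-7→DH-9) = (-55805.8, 37781.1, 124277).
So ∂z/∂x = −n_x/n_z = 0.44904 and ∂z/∂y = −n_y/n_z = −0.30401.
Intercept c from DH-7: 680 − 222.73 + 65.06 = 522.33.
At (251, 173): z = 112.7 − 52.6 + 522.33 = 582.4 m.

582.4 m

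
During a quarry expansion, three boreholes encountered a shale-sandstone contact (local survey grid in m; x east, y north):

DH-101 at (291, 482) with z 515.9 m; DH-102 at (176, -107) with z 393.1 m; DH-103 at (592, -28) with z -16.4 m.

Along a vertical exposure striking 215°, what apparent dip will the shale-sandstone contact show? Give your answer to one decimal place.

15.1°

Two edge vectors: DH-101→DH-102 = (-115, -589, -122.8), DH-101→DH-103 = (301, -510, -532.3).
Normal n = (DH-101→DH-102) × (DH-101→DH-103) = (250896.7, -98177.3, 235939).
So ∂z/∂x = −n_x/n_z = −1.06340 and ∂z/∂y = −n_y/n_z = 0.41611.
Unit vector along 215° is (sin 215°, cos 215°) = (-0.5736, -0.8192).
Slope in that direction = a·(-0.5736) + b·(-0.8192) = 0.26908.
Apparent dip = arctan|0.26908| = 15.1° (true dip is 48.8°, so apparent ≤ true as expected).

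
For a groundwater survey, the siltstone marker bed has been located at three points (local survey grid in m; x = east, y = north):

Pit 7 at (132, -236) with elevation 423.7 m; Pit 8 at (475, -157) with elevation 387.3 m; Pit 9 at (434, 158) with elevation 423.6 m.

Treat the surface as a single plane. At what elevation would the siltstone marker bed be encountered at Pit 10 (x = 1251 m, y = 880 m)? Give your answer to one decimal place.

389.5 m

Two edge vectors: Pit 7→Pit 8 = (343, 79, -36.4), Pit 7→Pit 9 = (302, 394, -0.1).
Normal n = (Pit 7→Pit 8) × (Pit 7→Pit 9) = (14333.7, -10958.5, 111284).
So ∂z/∂x = −n_x/n_z = −0.128803 and ∂z/∂y = −n_y/n_z = 0.098473.
Intercept c from Pit 7: 423.7 + 17.00 + 23.24 = 463.94.
At (1251, 880): z = −161.1 + 86.7 + 463.94 = 389.5 m.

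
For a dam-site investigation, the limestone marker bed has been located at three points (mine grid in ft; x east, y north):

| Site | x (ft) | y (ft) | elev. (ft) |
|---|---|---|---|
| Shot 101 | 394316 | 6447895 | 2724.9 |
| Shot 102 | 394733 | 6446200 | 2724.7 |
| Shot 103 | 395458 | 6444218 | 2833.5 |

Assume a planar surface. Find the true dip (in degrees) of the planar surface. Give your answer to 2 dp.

Let the plane be z = a·x + b·y + c.
Shot 102−Shot 101: 417a − 1695b = −0.2;  Shot 103−Shot 101: 1142a − 3677b = 108.6.
Solving gives a = 0.45930, b = 0.11311.
Gradient magnitude |∇z| = √(a² + b²) = √(0.21095 + 0.01279) = 0.47302.
True dip = arctan(0.47302) = 25.32°, dipping toward WSW (azimuth ≈ 256°).

25.32°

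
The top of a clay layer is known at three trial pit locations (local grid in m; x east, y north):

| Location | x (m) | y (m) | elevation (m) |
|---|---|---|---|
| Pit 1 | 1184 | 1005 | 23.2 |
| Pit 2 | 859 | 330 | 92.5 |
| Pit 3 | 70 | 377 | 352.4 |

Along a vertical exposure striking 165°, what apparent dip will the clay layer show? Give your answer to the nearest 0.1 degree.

Two edge vectors: Pit 1→Pit 2 = (-325, -675, 69.3), Pit 1→Pit 3 = (-1114, -628, 329.2).
Normal n = (Pit 1→Pit 2) × (Pit 1→Pit 3) = (-178689.6, 29789.8, -547850).
So ∂z/∂x = −n_x/n_z = −0.32617 and ∂z/∂y = −n_y/n_z = 0.05438.
Unit vector along 165° is (sin 165°, cos 165°) = (0.2588, -0.9659).
Slope in that direction = a·(0.2588) + b·(-0.9659) = −0.13694.
Apparent dip = arctan|0.13694| = 7.8° (true dip is 18.3°, so apparent ≤ true as expected).

7.8°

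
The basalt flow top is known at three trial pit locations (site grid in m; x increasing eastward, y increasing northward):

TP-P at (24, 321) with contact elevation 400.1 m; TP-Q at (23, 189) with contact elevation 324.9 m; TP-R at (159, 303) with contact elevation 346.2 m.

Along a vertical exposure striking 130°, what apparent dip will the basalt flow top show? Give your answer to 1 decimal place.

31.6°

Two edge vectors: TP-P→TP-Q = (-1, -132, -75.2), TP-P→TP-R = (135, -18, -53.9).
Normal n = (TP-P→TP-Q) × (TP-P→TP-R) = (5761.2, -10205.9, 17838).
So ∂z/∂x = −n_x/n_z = −0.32297 and ∂z/∂y = −n_y/n_z = 0.57214.
Unit vector along 130° is (sin 130°, cos 130°) = (0.7660, -0.6428).
Slope in that direction = a·(0.7660) + b·(-0.6428) = −0.61518.
Apparent dip = arctan|0.61518| = 31.6° (true dip is 33.3°, so apparent ≤ true as expected).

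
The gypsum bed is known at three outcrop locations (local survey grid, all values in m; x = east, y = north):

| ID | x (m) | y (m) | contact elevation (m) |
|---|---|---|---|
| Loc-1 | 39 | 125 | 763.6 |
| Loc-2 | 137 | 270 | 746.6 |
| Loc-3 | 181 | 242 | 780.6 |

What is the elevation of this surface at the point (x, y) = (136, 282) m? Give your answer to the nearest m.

Two edge vectors: Loc-1→Loc-2 = (98, 145, -17), Loc-1→Loc-3 = (142, 117, 17).
Normal n = (Loc-1→Loc-2) × (Loc-1→Loc-3) = (4454, -4080, -9124).
So ∂z/∂x = −n_x/n_z = 0.48816 and ∂z/∂y = −n_y/n_z = −0.44717.
Intercept c from Loc-1: 763.6 − 19.04 + 55.90 = 800.46.
At (136, 282): z = 66.4 − 126.1 + 800.46 = 740.7 m.

741 m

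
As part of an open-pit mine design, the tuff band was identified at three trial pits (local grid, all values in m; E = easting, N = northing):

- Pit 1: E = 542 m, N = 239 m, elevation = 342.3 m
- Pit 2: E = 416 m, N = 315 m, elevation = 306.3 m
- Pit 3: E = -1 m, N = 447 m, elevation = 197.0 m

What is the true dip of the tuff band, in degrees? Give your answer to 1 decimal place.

Let the plane be z = a·E + b·N + c.
Pit 2−Pit 1: −126a + 76b = −36;  Pit 3−Pit 1: −543a + 208b = −145.3.
Solving gives a = 0.23604, b = −0.08235.
Gradient magnitude |∇z| = √(a² + b²) = √(0.05572 + 0.00678) = 0.25000.
True dip = arctan(0.25000) = 14.0°, dipping toward WNW (azimuth ≈ 289°).

14.0°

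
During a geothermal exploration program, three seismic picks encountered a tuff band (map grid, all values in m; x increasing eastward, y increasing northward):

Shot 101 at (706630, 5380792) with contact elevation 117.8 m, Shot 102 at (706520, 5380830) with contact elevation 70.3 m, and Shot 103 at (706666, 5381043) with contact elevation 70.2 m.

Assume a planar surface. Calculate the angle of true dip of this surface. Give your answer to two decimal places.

22.95°

Let the plane be z = a·x + b·y + c.
Shot 102−Shot 101: −110a + 38b = −47.5;  Shot 103−Shot 101: 36a + 251b = −47.6.
Solving gives a = 0.34901, b = −0.23970.
Gradient magnitude |∇z| = √(a² + b²) = √(0.12181 + 0.05746) = 0.42340.
True dip = arctan(0.42340) = 22.95°, dipping toward NW (azimuth ≈ 304°).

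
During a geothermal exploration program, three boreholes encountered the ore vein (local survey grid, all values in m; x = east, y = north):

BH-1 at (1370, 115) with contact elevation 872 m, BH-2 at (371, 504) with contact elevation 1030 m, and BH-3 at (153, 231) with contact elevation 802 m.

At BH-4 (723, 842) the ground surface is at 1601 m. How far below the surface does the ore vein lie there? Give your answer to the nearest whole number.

278 m

Let the plane be z = a·x + b·y + c.
BH-2−BH-1: −999a + 389b = 158;  BH-3−BH-1: −1217a + 116b = −70.
Solving gives a = 0.12742, b = 0.73341.
Then c = 872 − a·1370 − b·115 = 613.09.
At (723, 842): z_contact = 92.1 + 617.5 + 613.09 = 1322.7 m.
Depth below ground = 1601 − 1322.7 = 278 m.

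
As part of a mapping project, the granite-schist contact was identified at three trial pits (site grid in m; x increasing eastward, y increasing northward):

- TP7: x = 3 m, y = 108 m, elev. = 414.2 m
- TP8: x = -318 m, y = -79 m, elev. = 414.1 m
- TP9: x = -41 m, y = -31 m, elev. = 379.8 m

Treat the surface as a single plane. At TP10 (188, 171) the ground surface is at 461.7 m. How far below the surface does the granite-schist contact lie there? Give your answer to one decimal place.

61.0 m

Let the plane be z = a·x + b·y + c.
TP8−TP7: −321a − 187b = −0.1;  TP9−TP7: −44a − 139b = −34.4.
Solving gives a = −0.17639, b = 0.30332.
Then c = 414.2 − a·3 − b·108 = 381.97.
At (188, 171): z_contact = −33.16 + 51.87 + 381.97 = 400.68 m.
Depth below ground = 461.7 − 400.68 = 61.0 m.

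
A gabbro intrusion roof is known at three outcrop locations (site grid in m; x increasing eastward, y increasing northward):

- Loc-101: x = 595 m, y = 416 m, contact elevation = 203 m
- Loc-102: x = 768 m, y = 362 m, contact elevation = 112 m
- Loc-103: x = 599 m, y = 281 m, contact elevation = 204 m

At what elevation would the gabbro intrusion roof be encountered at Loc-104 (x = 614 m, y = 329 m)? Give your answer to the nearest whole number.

Let the plane be z = a·x + b·y + c.
Loc-102−Loc-101: 173a − 54b = −91;  Loc-103−Loc-101: 4a − 135b = 1.
Solving gives a = −0.53326, b = −0.02321.
Then c = 203 − a·595 − b·416 = 529.94.
At (614, 329): z = −327.4 − 7.6 + 529.94 = 194.9 m.

195 m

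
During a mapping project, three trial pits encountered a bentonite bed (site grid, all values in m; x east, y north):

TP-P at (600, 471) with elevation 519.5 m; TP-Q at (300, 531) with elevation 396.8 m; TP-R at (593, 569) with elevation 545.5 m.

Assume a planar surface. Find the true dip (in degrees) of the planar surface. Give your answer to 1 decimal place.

Let the plane be z = a·x + b·y + c.
TP-Q−TP-P: −300a + 60b = −122.7;  TP-R−TP-P: −7a + 98b = 26.
Solving gives a = 0.46876, b = 0.29879.
Gradient magnitude |∇z| = √(a² + b²) = √(0.21973 + 0.08927) = 0.55589.
True dip = arctan(0.55589) = 29.1°, dipping toward WSW (azimuth ≈ 237°).

29.1°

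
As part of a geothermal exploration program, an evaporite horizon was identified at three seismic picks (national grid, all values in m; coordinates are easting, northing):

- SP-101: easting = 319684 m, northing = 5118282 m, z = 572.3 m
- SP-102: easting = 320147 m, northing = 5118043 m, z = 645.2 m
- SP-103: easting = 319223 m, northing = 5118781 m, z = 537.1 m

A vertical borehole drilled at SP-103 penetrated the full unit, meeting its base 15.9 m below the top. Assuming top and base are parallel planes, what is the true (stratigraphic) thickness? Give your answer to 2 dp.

15.34 m

Two edge vectors: SP-101→SP-102 = (463, -239, 72.9), SP-101→SP-103 = (-461, 499, -35.2).
Normal n = (SP-101→SP-102) × (SP-101→SP-103) = (-27964.3, -17309.3, 120858).
So ∂z/∂easting = −n_x/n_z = 0.23138 and ∂z/∂northing = −n_y/n_z = 0.14322.
|∇z| = √(a²+b²) = 0.27212, so dip δ = arctan(0.27212) = 15.22°.
True thickness = vertical thickness × cos δ = 15.9 × cos 15.22° = 15.34 m.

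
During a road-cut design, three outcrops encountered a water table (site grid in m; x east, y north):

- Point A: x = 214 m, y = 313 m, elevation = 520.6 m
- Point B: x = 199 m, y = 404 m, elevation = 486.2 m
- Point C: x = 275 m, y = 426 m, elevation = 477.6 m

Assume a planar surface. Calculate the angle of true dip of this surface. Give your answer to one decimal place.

20.7°

Two edge vectors: Point A→Point B = (-15, 91, -34.4), Point A→Point C = (61, 113, -43).
Normal n = (Point A→Point B) × (Point A→Point C) = (-25.8, -2743.4, -7246).
So ∂z/∂x = −n_x/n_z = −0.00356 and ∂z/∂y = −n_y/n_z = −0.37861.
Gradient magnitude |∇z| = √(a² + b²) = √(0.00001 + 0.14334) = 0.37863.
True dip = arctan(0.37863) = 20.7°, dipping toward N (azimuth ≈ 001°).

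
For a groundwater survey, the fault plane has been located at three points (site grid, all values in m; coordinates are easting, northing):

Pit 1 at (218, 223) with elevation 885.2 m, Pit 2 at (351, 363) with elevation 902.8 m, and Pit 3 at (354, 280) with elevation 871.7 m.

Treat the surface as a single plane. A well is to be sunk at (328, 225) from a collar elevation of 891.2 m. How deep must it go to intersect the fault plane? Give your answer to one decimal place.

33.0 m

Two edge vectors: Pit 1→Pit 2 = (133, 140, 17.6), Pit 1→Pit 3 = (136, 57, -13.5).
Normal n = (Pit 1→Pit 2) × (Pit 1→Pit 3) = (-2893.2, 4189.1, -11459).
So ∂z/∂easting = −n_x/n_z = −0.25248 and ∂z/∂northing = −n_y/n_z = 0.36557.
Intercept c from Pit 1: 885.2 + 55.04 − 81.52 = 858.72.
At (328, 225): z_contact = −82.81 + 82.25 + 858.72 = 858.16 m.
Depth below ground = 891.2 − 858.16 = 33.0 m.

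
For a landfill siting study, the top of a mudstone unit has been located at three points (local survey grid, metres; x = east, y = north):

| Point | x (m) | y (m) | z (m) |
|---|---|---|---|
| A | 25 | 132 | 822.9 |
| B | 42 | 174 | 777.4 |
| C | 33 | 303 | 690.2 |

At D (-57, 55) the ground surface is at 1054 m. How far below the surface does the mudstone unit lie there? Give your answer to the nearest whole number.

104 m

Let the plane be z = a·x + b·y + c.
B−A: 17a + 42b = −45.5;  C−A: 8a + 171b = −132.7.
Solving gives a = −0.85846, b = −0.73586.
Then c = 822.9 − a·25 − b·132 = 941.50.
At (-57, 55): z_contact = 48.9 − 40.5 + 941.50 = 950.0 m.
Depth below ground = 1054 − 950.0 = 104 m.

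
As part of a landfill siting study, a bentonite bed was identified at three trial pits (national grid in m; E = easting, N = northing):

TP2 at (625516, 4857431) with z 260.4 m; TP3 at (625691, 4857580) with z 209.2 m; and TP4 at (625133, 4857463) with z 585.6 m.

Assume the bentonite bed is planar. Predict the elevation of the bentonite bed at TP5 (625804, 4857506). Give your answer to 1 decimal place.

Let the plane be z = a·E + b·N + c.
TP3−TP2: 175a + 149b = −51.2;  TP4−TP2: −383a + 32b = 325.2.
Solving gives a = −0.799355323, b = 0.595215983.
Then c = 260.4 − a·625516 − b·4857431 = −2390950.62.
At (625804, 4857506): z = −500239.8 + 2891265.2 − 2390950.62 = 74.8 m.

74.8 m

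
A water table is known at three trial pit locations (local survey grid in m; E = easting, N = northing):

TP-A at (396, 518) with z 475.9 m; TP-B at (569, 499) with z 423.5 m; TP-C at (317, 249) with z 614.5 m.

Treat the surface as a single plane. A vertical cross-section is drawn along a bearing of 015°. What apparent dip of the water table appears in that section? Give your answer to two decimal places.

Let the plane be z = a·E + b·N + c.
TP-B−TP-A: 173a − 19b = −52.4;  TP-C−TP-A: −79a − 269b = 138.6.
Solving gives a = −0.34825, b = −0.41297.
Unit vector along 015° is (sin 15°, cos 15°) = (0.2588, 0.9659).
Slope in that direction = a·(0.2588) + b·(0.9659) = −0.48903.
Apparent dip = arctan|0.48903| = 26.06° (true dip is 28.4°, so apparent ≤ true as expected).

26.06°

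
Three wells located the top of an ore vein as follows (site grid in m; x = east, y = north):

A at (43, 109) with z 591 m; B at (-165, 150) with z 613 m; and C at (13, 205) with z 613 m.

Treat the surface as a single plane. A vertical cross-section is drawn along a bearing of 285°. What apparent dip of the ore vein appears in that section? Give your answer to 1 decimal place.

Two edge vectors: A→B = (-208, 41, 22), A→C = (-30, 96, 22).
Normal n = (A→B) × (A→C) = (-1210, 3916, -18738).
So ∂z/∂x = −n_x/n_z = −0.06457 and ∂z/∂y = −n_y/n_z = 0.20899.
Unit vector along 285° is (sin 285°, cos 285°) = (-0.9659, 0.2588).
Slope in that direction = a·(-0.9659) + b·(0.2588) = 0.11646.
Apparent dip = arctan|0.11646| = 6.6° (true dip is 12.3°, so apparent ≤ true as expected).

6.6°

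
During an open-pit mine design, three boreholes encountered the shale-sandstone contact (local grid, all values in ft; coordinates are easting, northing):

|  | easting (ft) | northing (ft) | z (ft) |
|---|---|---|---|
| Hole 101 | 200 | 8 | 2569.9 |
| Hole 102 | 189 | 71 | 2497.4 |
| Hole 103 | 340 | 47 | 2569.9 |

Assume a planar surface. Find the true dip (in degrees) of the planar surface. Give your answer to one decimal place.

48.7°

Two edge vectors: Hole 101→Hole 102 = (-11, 63, -72.5), Hole 101→Hole 103 = (140, 39, 0).
Normal n = (Hole 101→Hole 102) × (Hole 101→Hole 103) = (2827.5, -10150, -9249).
So ∂z/∂easting = −n_x/n_z = 0.30571 and ∂z/∂northing = −n_y/n_z = −1.09742.
Gradient magnitude |∇z| = √(a² + b²) = √(0.09346 + 1.20432) = 1.13920.
True dip = arctan(1.13920) = 48.7°, dipping toward NNW (azimuth ≈ 344°).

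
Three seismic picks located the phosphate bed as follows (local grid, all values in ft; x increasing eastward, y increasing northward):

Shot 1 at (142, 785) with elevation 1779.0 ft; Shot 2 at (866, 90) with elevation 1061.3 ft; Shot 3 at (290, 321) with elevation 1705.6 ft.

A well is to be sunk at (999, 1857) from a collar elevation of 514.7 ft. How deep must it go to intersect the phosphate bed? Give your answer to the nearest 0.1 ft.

Two edge vectors: Shot 1→Shot 2 = (724, -695, -717.7), Shot 1→Shot 3 = (148, -464, -73.4).
Normal n = (Shot 1→Shot 2) × (Shot 1→Shot 3) = (-281999.8, -53078, -233076).
So ∂z/∂x = −n_x/n_z = −1.209905 and ∂z/∂y = −n_y/n_z = −0.227728.
Intercept c from Shot 1: 1779 + 171.81 + 178.77 = 2129.57.
At (999, 1857): z_contact = −1208.70 − 422.89 + 2129.57 = 497.99 ft.
Depth below ground = 514.7 − 497.99 = 16.7 ft.

16.7 ft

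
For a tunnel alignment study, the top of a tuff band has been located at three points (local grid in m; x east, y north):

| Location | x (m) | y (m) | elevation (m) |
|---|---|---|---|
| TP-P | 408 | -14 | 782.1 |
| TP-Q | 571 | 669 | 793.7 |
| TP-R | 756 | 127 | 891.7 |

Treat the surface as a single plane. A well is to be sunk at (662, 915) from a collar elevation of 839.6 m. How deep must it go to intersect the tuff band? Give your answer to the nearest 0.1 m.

30.7 m

Let the plane be z = a·x + b·y + c.
TP-Q−TP-P: 163a + 683b = 11.6;  TP-R−TP-P: 348a + 141b = 109.6.
Solving gives a = 0.34104, b = −0.06441.
Then c = 782.1 − a·408 − b·-14 = 642.05.
At (662, 915): z_contact = 225.77 − 58.93 + 642.05 = 808.89 m.
Depth below ground = 839.6 − 808.89 = 30.7 m.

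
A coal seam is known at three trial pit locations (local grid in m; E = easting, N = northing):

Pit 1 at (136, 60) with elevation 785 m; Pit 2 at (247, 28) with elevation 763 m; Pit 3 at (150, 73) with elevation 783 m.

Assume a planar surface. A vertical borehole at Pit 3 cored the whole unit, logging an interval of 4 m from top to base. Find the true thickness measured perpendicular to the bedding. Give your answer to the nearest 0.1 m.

Let the plane be z = a·E + b·N + c.
Pit 2−Pit 1: 111a − 32b = −22;  Pit 3−Pit 1: 14a + 13b = −2.
Solving gives a = −0.18509, b = 0.04548.
|∇z| = √(a²+b²) = 0.19059, so dip δ = arctan(0.19059) = 10.79°.
True thickness = vertical thickness × cos δ = 4 × cos 10.79° = 3.9 m.

3.9 m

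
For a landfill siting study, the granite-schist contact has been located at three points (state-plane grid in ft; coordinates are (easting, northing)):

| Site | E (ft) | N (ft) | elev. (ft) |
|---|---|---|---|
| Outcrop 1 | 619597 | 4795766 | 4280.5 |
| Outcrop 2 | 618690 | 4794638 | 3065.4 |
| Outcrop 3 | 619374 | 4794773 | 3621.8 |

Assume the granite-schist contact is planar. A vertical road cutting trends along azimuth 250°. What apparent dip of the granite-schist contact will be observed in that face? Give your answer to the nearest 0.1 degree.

40.1°

Two edge vectors: Outcrop 1→Outcrop 2 = (-907, -1128, -1215.1), Outcrop 1→Outcrop 3 = (-223, -993, -658.7).
Normal n = (Outcrop 1→Outcrop 2) × (Outcrop 1→Outcrop 3) = (-463580.7, -326473.6, 649107).
So ∂z/∂E = −n_x/n_z = 0.71418 and ∂z/∂N = −n_y/n_z = 0.50296.
Unit vector along 250° is (sin 250°, cos 250°) = (-0.9397, -0.3420).
Slope in that direction = a·(-0.9397) + b·(-0.3420) = −0.84313.
Apparent dip = arctan|0.84313| = 40.1° (true dip is 41.1°, so apparent ≤ true as expected).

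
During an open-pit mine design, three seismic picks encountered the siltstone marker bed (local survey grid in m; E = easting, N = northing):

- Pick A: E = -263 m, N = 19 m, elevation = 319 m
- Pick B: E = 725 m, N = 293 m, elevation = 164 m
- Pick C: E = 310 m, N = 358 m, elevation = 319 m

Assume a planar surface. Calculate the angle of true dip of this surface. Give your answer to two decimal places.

30.11°

Let the plane be z = a·E + b·N + c.
Pick B−Pick A: 988a + 274b = −155;  Pick C−Pick A: 573a + 339b = 0.
Solving gives a = −0.29531, b = 0.49916.
Gradient magnitude |∇z| = √(a² + b²) = √(0.08721 + 0.24916) = 0.57997.
True dip = arctan(0.57997) = 30.11°, dipping toward SSE (azimuth ≈ 149°).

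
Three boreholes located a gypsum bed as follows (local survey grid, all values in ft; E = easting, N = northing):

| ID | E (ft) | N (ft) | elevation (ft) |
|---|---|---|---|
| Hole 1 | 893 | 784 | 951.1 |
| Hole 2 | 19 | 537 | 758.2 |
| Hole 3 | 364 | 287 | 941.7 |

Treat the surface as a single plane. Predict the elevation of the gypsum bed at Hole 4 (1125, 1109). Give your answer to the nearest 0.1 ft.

Let the plane be z = a·E + b·N + c.
Hole 2−Hole 1: −874a − 247b = −192.9;  Hole 3−Hole 1: −529a − 497b = −9.4.
Solving gives a = 0.308017, b = −0.308936.
Then c = 951.1 − a·893 − b·784 = 918.25.
At (1125, 1109): z = 346.5 − 342.6 + 918.25 = 922.2 ft.

922.2 ft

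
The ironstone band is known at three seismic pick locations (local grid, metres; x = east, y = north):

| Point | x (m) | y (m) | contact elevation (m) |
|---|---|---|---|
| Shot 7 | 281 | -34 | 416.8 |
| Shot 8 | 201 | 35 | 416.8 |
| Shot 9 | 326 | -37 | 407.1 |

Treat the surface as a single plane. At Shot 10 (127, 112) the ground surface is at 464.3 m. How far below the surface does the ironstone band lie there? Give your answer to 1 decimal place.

Two edge vectors: Shot 7→Shot 8 = (-80, 69, 0), Shot 7→Shot 9 = (45, -3, -9.7).
Normal n = (Shot 7→Shot 8) × (Shot 7→Shot 9) = (-669.3, -776, -2865).
So ∂z/∂x = −n_x/n_z = −0.23361 and ∂z/∂y = −n_y/n_z = −0.27086.
Intercept c from Shot 7: 416.8 + 65.65 − 9.21 = 473.24.
At (127, 112): z_contact = −29.67 − 30.34 + 473.24 = 413.23 m.
Depth below ground = 464.3 − 413.23 = 51.1 m.

51.1 m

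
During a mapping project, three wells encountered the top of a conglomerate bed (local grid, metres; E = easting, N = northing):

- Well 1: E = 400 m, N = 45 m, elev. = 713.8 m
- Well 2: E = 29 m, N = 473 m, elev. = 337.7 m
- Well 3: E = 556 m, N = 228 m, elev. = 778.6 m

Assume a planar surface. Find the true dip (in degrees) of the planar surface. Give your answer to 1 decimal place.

37.3°

Let the plane be z = a·E + b·N + c.
Well 2−Well 1: −371a + 428b = −376.1;  Well 3−Well 1: 156a + 183b = 64.8.
Solving gives a = 0.71707, b = −0.25717.
Gradient magnitude |∇z| = √(a² + b²) = √(0.51418 + 0.06614) = 0.76179.
True dip = arctan(0.76179) = 37.3°, dipping toward WNW (azimuth ≈ 290°).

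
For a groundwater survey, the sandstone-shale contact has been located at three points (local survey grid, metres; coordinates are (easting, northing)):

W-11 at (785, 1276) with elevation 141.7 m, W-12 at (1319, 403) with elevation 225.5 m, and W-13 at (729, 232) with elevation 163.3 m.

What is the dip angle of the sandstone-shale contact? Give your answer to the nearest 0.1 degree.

Let the plane be z = a·E + b·N + c.
W-12−W-11: 534a − 873b = 83.8;  W-13−W-11: −56a − 1044b = 21.6.
Solving gives a = 0.11318, b = −0.02676.
Gradient magnitude |∇z| = √(a² + b²) = √(0.01281 + 0.00072) = 0.11630.
True dip = arctan(0.11630) = 6.6°, dipping toward WNW (azimuth ≈ 283°).

6.6°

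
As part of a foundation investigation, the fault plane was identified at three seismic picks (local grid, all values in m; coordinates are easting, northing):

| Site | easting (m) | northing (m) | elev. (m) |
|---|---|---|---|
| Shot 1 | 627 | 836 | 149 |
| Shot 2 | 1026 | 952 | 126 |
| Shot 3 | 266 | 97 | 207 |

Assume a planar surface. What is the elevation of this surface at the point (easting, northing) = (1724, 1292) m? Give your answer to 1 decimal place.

77.7 m

Let the plane be z = a·easting + b·northing + c.
Shot 2−Shot 1: 399a + 116b = −23;  Shot 3−Shot 1: −361a − 739b = 58.
Solving gives a = −0.040591, b = −0.058656.
Then c = 149 − a·627 − b·836 = 223.49.
At (1724, 1292): z = −70.0 − 75.8 + 223.49 = 77.7 m.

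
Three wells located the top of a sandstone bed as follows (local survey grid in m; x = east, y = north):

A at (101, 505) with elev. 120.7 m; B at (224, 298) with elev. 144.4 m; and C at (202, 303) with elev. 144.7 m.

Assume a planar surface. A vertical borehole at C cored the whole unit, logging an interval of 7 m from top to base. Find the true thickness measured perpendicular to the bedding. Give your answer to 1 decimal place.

6.9 m

Two edge vectors: A→B = (123, -207, 23.7), A→C = (101, -202, 24).
Normal n = (A→B) × (A→C) = (-180.6, -558.3, -3939).
So ∂z/∂x = −n_x/n_z = −0.04585 and ∂z/∂y = −n_y/n_z = −0.14174.
|∇z| = √(a²+b²) = 0.14897, so dip δ = arctan(0.14897) = 8.47°.
True thickness = vertical thickness × cos δ = 7 × cos 8.47° = 6.9 m.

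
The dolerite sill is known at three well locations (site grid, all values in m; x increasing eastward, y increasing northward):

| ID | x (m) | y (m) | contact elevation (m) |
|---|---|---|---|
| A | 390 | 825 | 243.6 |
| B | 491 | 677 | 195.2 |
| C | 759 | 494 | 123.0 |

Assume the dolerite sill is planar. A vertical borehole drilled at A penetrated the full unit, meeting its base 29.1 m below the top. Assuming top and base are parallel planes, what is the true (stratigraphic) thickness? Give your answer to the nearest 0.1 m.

28.0 m

Let the plane be z = a·x + b·y + c.
B−A: 101a − 148b = −48.4;  C−A: 369a − 331b = −120.6.
Solving gives a = −0.08632, b = 0.26812.
|∇z| = √(a²+b²) = 0.28167, so dip δ = arctan(0.28167) = 15.73°.
True thickness = vertical thickness × cos δ = 29.1 × cos 15.73° = 28.0 m.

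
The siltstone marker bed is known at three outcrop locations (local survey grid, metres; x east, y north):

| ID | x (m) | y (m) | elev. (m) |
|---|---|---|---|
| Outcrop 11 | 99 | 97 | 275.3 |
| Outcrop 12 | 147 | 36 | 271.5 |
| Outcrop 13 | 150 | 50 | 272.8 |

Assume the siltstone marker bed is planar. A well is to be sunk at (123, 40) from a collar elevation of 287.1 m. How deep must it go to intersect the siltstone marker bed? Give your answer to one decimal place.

16.0 m

Let the plane be z = a·x + b·y + c.
Outcrop 12−Outcrop 11: 48a − 61b = −3.8;  Outcrop 13−Outcrop 11: 51a − 47b = −2.5.
Solving gives a = 0.03053, b = 0.08632.
Then c = 275.3 − a·99 − b·97 = 263.91.
At (123, 40): z_contact = 3.75 + 3.45 + 263.91 = 271.11 m.
Depth below ground = 287.1 − 271.11 = 16.0 m.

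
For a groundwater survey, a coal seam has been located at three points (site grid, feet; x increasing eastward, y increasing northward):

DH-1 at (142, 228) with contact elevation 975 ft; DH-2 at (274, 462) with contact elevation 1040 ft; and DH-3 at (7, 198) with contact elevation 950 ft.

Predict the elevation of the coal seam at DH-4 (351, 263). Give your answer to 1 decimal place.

Two edge vectors: DH-1→DH-2 = (132, 234, 65), DH-1→DH-3 = (-135, -30, -25).
Normal n = (DH-1→DH-2) × (DH-1→DH-3) = (-3900, -5475, 27630).
So ∂z/∂x = −n_x/n_z = 0.14115 and ∂z/∂y = −n_y/n_z = 0.19815.
Intercept c from DH-1: 975 − 20.04 − 45.18 = 909.78.
At (351, 263): z = 49.5 + 52.1 + 909.78 = 1011.4 ft.

1011.4 ft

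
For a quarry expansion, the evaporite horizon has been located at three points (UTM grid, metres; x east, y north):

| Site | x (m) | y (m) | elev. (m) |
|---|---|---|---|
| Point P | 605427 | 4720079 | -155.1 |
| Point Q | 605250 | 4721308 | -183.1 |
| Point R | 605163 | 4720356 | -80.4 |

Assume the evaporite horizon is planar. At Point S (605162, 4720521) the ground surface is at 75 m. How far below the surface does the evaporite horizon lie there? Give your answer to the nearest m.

Let the plane be z = a·x + b·y + c.
Point Q−Point P: −177a + 1229b = −28;  Point R−Point P: −264a + 277b = 74.7.
Solving gives a = −0.36148344, b = −0.07484342.
Then c = -155.1 − a·605427 − b·4720079 = 571963.61.
At (605162, 4720521): z_contact = −218756.0 − 353300.0 + 571963.61 = -92.4 m.
Depth below ground = 75 − (-92.4) = 167 m.

167 m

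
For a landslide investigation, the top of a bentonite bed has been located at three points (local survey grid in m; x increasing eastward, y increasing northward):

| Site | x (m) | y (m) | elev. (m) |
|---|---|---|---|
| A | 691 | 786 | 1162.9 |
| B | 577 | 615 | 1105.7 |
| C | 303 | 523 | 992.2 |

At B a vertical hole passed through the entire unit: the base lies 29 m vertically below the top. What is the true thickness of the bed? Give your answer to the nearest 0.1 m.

Two edge vectors: A→B = (-114, -171, -57.2), A→C = (-388, -263, -170.7).
Normal n = (A→B) × (A→C) = (14146.1, 2733.8, -36366).
So ∂z/∂x = −n_x/n_z = 0.38899 and ∂z/∂y = −n_y/n_z = 0.07517.
|∇z| = √(a²+b²) = 0.39619, so dip δ = arctan(0.39619) = 21.61°.
True thickness = vertical thickness × cos δ = 29 × cos 21.61° = 27.0 m.

27.0 m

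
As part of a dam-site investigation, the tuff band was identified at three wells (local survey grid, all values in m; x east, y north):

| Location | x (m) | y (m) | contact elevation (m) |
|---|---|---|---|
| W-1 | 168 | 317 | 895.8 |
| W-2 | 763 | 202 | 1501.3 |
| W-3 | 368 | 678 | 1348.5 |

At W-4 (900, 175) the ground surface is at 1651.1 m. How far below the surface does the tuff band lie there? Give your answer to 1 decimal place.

10.7 m

Two edge vectors: W-1→W-2 = (595, -115, 605.5), W-1→W-3 = (200, 361, 452.7).
Normal n = (W-1→W-2) × (W-1→W-3) = (-270646, -148256.5, 237795).
So ∂z/∂x = −n_x/n_z = 1.13815 and ∂z/∂y = −n_y/n_z = 0.62346.
Intercept c from W-1: 895.8 − 191.21 − 197.64 = 506.95.
At (900, 175): z_contact = 1024.33 + 109.11 + 506.95 = 1640.39 m.
Depth below ground = 1651.1 − 1640.39 = 10.7 m.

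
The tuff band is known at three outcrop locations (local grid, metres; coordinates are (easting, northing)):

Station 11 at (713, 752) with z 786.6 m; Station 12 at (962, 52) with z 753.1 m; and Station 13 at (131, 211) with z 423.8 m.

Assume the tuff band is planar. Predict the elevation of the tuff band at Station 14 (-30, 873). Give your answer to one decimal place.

Two edge vectors: Station 11→Station 12 = (249, -700, -33.5), Station 11→Station 13 = (-582, -541, -362.8).
Normal n = (Station 11→Station 12) × (Station 11→Station 13) = (235836.5, 109834.2, -542109).
So ∂z/∂E = −n_x/n_z = 0.43504 and ∂z/∂N = −n_y/n_z = 0.20261.
Intercept c from Station 11: 786.6 − 310.18 − 152.36 = 324.06.
At (-30, 873): z = −13.1 + 176.9 + 324.06 = 487.9 m.

487.9 m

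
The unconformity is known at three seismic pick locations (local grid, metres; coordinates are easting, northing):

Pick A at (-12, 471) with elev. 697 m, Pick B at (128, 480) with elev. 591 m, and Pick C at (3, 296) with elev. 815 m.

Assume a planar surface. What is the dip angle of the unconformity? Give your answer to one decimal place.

Let the plane be z = a·easting + b·northing + c.
Pick B−Pick A: 140a + 9b = −106;  Pick C−Pick A: 15a − 175b = 118.
Solving gives a = −0.70988, b = −0.73513.
Gradient magnitude |∇z| = √(a² + b²) = √(0.50394 + 0.54042) = 1.02194.
True dip = arctan(1.02194) = 45.6°, dipping toward NE (azimuth ≈ 044°).

45.6°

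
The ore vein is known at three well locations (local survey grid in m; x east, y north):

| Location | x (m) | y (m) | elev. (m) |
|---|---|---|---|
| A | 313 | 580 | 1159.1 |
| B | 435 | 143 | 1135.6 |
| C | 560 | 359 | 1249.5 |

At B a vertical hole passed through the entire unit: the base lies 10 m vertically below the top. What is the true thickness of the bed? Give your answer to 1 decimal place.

8.6 m

Let the plane be z = a·x + b·y + c.
B−A: 122a − 437b = −23.5;  C−A: 247a − 221b = 90.4.
Solving gives a = 0.55199, b = 0.20788.
|∇z| = √(a²+b²) = 0.58983, so dip δ = arctan(0.58983) = 30.53°.
True thickness = vertical thickness × cos δ = 10 × cos 30.53° = 8.6 m.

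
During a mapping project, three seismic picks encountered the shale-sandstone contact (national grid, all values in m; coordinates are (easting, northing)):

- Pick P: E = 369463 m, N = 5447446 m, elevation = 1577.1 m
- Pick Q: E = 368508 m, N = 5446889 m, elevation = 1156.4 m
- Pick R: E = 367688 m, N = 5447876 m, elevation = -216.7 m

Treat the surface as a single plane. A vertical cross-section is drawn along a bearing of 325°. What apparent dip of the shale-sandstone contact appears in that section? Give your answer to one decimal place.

Let the plane be z = a·E + b·N + c.
Pick Q−Pick P: −955a − 557b = −420.7;  Pick R−Pick P: −1775a + 430b = −1793.8.
Solving gives a = 0.84330, b = −0.69057.
Unit vector along 325° is (sin 325°, cos 325°) = (-0.5736, 0.8192).
Slope in that direction = a·(-0.5736) + b·(0.8192) = −1.04938.
Apparent dip = arctan|1.04938| = 46.4° (true dip is 47.5°, so apparent ≤ true as expected).

46.4°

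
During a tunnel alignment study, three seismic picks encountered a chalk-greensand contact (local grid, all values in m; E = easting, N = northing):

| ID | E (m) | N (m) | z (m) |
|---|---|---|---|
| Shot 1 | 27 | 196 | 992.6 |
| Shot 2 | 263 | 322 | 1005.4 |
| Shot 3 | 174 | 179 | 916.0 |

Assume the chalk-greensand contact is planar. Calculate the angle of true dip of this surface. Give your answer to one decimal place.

Two edge vectors: Shot 1→Shot 2 = (236, 126, 12.8), Shot 1→Shot 3 = (147, -17, -76.6).
Normal n = (Shot 1→Shot 2) × (Shot 1→Shot 3) = (-9434, 19959.2, -22534).
So ∂z/∂E = −n_x/n_z = −0.41866 and ∂z/∂N = −n_y/n_z = 0.88574.
Gradient magnitude |∇z| = √(a² + b²) = √(0.17527 + 0.78453) = 0.97970.
True dip = arctan(0.97970) = 44.4°, dipping toward SSE (azimuth ≈ 155°).

44.4°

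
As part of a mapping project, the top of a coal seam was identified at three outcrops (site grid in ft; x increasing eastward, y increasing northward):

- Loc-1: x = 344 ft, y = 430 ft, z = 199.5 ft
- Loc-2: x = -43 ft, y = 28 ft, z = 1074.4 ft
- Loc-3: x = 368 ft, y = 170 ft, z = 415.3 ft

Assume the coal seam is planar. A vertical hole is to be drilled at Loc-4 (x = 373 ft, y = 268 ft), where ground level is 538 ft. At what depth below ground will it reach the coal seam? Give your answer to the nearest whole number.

Two edge vectors: Loc-1→Loc-2 = (-387, -402, 874.9), Loc-1→Loc-3 = (24, -260, 215.8).
Normal n = (Loc-1→Loc-2) × (Loc-1→Loc-3) = (140722.4, 104512.2, 110268).
So ∂z/∂x = −n_x/n_z = −1.27619 and ∂z/∂y = −n_y/n_z = −0.94780.
Intercept c from Loc-1: 199.5 + 439.01 + 407.55 = 1046.06.
At (373, 268): z_contact = −476.0 − 254.0 + 1046.06 = 316.0 ft.
Depth below ground = 538 − 316.0 = 222 ft.

222 ft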